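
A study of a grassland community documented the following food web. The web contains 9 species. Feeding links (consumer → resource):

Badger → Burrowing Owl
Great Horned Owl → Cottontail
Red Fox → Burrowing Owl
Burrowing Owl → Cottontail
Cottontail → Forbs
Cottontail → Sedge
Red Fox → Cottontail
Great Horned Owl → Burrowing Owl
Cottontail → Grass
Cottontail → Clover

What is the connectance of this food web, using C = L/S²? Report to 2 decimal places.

C = 0.12

The web has S = 9 species and L = 10 feeding links.
C = L / S² = 10 / 81 = 0.1235 ≈ 0.12.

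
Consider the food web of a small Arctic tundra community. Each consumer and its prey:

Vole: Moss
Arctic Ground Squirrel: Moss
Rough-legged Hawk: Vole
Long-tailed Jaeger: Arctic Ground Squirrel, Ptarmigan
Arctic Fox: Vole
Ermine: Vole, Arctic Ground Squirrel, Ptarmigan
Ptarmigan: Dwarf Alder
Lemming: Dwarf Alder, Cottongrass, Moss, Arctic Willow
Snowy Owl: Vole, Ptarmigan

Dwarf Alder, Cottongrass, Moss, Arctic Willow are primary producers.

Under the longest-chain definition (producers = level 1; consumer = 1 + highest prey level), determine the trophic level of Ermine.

Moss is a producer → level 1.
Vole eats Moss → level 2.
Ermine eats Vole (level 2); other prey at levels: Arctic Ground Squirrel 2, Ptarmigan 2 → level 3.

Trophic level 3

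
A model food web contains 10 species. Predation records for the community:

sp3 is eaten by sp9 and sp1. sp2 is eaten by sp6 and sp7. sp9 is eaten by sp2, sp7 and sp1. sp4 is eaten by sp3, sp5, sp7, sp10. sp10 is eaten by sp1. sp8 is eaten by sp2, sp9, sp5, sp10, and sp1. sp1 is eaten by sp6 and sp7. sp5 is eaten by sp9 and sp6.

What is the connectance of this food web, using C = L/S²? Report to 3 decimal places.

C = 0.210

The web has S = 10 species and L = 21 feeding links.
C = L / S² = 21 / 100 = 0.2100 ≈ 0.210.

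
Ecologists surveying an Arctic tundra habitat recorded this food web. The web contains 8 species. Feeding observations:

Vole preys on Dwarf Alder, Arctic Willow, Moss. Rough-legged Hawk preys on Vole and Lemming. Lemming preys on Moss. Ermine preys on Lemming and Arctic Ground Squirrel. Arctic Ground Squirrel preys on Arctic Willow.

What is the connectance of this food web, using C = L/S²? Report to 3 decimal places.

The web has S = 8 species and L = 9 feeding links.
C = L / S² = 9 / 64 = 0.1406 ≈ 0.141.

C = 0.141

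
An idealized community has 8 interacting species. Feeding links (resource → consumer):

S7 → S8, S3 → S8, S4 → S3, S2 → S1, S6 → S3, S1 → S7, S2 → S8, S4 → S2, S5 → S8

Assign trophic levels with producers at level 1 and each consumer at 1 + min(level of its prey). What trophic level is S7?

Trophic level 4

S4 is a producer → level 1.
S2 eats S4 → level 2.
S1 eats S2 → level 3.
S7 eats S1 → level 4.
No prey of S7 is below level 3, so 4 is the minimum.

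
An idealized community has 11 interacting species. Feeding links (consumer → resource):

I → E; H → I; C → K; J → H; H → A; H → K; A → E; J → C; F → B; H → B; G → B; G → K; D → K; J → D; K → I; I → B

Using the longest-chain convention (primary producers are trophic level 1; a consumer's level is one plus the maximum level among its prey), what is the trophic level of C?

Trophic level 4

E is a producer → level 1.
I eats E (level 1); other prey at levels: B 1 → level 2.
K eats I → level 3.
C eats K → level 4.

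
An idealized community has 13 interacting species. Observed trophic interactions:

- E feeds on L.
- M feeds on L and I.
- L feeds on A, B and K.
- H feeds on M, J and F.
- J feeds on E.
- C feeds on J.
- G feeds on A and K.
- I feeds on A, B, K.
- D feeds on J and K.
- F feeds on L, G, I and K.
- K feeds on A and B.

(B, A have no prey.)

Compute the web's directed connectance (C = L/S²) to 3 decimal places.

The web has S = 13 species and L = 24 feeding links.
C = L / S² = 24 / 169 = 0.1420 ≈ 0.142.

C = 0.142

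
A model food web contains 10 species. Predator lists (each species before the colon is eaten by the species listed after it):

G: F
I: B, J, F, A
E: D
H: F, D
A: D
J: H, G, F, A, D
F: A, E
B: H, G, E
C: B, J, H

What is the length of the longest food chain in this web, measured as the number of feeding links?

5 links

One longest chain: I → B → H → F → E → D.
It has 6 species and 5 links.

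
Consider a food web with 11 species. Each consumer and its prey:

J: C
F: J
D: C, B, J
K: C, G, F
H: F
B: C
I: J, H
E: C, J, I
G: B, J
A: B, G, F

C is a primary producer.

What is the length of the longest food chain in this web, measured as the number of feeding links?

One longest chain: C → J → F → H → I → E.
It has 6 species and 5 links.

5 links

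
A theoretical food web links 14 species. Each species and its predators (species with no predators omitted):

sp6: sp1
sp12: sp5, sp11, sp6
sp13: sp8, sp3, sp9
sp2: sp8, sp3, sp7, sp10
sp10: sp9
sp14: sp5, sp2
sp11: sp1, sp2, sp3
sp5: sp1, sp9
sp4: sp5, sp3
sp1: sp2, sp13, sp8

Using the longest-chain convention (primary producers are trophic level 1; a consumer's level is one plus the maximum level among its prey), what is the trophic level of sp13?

sp4 is a producer → level 1.
sp5 eats sp4 (level 1); other prey at levels: sp14 1, sp12 1 → level 2.
sp1 eats sp5 (level 2); other prey at levels: sp11 2, sp6 2 → level 3.
sp13 eats sp1 → level 4.

Trophic level 4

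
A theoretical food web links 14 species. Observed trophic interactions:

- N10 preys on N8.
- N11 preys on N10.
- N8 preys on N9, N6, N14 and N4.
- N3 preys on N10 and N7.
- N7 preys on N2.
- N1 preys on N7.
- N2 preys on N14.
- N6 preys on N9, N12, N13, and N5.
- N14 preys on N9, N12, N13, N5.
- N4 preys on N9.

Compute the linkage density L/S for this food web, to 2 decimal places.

There are L = 20 links among S = 14 species.
L/S = 20/14 = 1.4286 ≈ 1.43.

L/S = 1.43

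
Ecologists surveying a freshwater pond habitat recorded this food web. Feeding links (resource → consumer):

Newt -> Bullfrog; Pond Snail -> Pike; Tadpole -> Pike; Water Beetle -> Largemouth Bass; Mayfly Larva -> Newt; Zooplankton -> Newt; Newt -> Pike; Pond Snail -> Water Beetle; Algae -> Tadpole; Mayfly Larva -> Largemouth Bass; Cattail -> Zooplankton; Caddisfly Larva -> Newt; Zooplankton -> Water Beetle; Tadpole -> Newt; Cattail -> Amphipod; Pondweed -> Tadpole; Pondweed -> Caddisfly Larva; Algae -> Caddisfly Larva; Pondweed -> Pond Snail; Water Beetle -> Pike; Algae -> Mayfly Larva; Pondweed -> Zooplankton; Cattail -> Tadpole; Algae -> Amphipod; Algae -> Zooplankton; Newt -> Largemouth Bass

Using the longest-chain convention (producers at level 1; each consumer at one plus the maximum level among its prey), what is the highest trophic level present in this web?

4

Producers (level 1): Cattail, Pondweed, Algae.
Algae → Mayfly Larva → Newt → Pike gives Pike level 4.
No species has a prey at level 4, so no species reaches level 5.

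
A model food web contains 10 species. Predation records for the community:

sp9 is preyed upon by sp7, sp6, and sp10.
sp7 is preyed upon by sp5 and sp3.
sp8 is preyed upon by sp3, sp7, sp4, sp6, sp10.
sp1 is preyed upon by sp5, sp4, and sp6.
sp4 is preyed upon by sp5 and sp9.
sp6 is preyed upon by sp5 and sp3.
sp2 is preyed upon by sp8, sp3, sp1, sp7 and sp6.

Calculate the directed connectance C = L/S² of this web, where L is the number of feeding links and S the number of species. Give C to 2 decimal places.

C = 0.22

The web has S = 10 species and L = 22 feeding links.
C = L / S² = 22 / 100 = 0.2200 ≈ 0.22.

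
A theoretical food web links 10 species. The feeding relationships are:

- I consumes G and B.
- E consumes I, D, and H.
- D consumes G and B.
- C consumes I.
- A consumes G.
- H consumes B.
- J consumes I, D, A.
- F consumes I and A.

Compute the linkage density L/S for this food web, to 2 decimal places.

There are L = 15 links among S = 10 species.
L/S = 15/10 = 1.5000 ≈ 1.50.

L/S = 1.50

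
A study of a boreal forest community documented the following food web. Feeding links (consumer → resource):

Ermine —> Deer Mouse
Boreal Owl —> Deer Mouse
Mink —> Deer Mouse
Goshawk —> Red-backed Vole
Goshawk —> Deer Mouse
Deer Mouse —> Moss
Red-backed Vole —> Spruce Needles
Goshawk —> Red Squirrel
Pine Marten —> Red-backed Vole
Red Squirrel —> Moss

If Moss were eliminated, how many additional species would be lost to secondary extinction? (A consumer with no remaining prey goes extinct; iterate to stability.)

Remove Moss.
Round 1: Red Squirrel (all prey gone), Deer Mouse (all prey gone) → extinct.
Round 2: Ermine (all prey gone), Mink (all prey gone), Boreal Owl (all prey gone) → extinct.
No further losses. Total secondary extinctions: 5.

5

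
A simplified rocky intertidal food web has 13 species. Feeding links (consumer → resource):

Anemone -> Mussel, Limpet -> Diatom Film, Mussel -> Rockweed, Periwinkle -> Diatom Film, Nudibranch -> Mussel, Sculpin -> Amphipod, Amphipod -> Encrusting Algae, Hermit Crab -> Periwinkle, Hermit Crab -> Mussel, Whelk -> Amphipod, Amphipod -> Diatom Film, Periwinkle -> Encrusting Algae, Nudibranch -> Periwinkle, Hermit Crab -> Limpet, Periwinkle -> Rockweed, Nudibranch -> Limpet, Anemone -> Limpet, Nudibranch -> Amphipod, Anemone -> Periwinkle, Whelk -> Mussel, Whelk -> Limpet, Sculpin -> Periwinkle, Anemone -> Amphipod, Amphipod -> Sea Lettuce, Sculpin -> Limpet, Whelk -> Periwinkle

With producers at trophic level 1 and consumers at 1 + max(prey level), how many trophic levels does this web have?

Producers (level 1): Rockweed, Encrusting Algae, Diatom Film, Sea Lettuce.
Rockweed → Mussel → Nudibranch gives Nudibranch level 3.
No species has a prey at level 3, so no species reaches level 4.

3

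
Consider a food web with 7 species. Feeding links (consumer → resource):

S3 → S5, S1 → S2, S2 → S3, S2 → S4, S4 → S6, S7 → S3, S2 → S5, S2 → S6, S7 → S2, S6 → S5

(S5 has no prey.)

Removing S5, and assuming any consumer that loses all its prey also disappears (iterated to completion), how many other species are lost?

6

Remove S5.
Round 1: S6 (all prey gone), S3 (all prey gone) → extinct.
Round 2: S4 (all prey gone) → extinct.
Round 3: S2 (all prey gone) → extinct.
Round 4: S7 (all prey gone), S1 (all prey gone) → extinct.
No further losses. Total secondary extinctions: 6.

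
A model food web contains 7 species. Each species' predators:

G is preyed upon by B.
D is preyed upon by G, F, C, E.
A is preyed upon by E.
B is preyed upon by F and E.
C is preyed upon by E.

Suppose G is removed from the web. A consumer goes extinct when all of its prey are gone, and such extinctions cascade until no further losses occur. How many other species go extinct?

Remove G.
Round 1: B (all prey gone) → extinct.
No further losses. Total secondary extinctions: 1.

1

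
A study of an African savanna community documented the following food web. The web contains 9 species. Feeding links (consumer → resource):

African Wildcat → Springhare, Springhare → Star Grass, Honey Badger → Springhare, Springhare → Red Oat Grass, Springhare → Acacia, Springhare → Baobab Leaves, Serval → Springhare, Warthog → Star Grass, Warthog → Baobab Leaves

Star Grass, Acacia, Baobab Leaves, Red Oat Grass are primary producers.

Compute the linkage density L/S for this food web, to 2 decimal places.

There are L = 9 links among S = 9 species.
L/S = 9/9 = 1.0000 ≈ 1.00.

L/S = 1.00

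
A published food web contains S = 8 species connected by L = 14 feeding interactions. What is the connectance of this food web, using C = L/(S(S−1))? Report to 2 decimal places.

C = 0.25

The web has S = 8 species and L = 14 feeding links.
C = L / (S(S−1)) = 14 / 56 = 0.2500 ≈ 0.25.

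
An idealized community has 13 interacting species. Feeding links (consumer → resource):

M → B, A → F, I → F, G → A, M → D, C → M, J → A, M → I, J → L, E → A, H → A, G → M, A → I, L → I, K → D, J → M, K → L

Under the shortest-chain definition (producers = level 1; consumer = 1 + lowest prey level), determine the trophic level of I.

F is a producer → level 1.
I eats F → level 2.

Trophic level 2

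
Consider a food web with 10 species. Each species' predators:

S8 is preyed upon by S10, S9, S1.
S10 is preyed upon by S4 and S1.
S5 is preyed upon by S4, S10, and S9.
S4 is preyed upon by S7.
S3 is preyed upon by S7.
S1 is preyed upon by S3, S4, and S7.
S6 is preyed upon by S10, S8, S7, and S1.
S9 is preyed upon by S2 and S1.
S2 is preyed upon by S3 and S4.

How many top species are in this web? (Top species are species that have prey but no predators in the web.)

1

Top species (has prey, but nothing eats it): S7.
Count: 1.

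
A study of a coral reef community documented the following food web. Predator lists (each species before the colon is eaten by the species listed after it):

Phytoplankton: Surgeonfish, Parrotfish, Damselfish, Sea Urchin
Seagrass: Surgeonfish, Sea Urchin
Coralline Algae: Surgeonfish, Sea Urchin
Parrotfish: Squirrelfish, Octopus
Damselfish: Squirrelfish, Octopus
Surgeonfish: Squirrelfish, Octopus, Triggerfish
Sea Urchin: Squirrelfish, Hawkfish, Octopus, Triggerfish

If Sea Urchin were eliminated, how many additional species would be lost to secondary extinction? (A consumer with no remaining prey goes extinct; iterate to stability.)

Remove Sea Urchin.
Round 1: Hawkfish (all prey gone) → extinct.
No further losses. Total secondary extinctions: 1.

1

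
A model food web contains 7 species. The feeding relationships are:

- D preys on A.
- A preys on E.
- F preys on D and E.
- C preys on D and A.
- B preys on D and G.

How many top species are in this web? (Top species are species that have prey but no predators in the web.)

3

Top species (has prey, but nothing eats it): B, C, F.
Count: 3.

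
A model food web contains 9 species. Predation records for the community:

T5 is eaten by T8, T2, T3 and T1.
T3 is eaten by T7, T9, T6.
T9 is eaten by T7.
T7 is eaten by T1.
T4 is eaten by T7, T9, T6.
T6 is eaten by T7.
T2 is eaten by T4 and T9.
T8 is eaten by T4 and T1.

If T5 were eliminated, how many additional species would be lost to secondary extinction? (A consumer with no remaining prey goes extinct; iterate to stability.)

Remove T5.
Round 1: T8 (all prey gone), T3 (all prey gone), T2 (all prey gone) → extinct.
Round 2: T4 (all prey gone) → extinct.
Round 3: T9 (all prey gone), T6 (all prey gone) → extinct.
Round 4: T7 (all prey gone) → extinct.
Round 5: T1 (all prey gone) → extinct.
No further losses. Total secondary extinctions: 8.

8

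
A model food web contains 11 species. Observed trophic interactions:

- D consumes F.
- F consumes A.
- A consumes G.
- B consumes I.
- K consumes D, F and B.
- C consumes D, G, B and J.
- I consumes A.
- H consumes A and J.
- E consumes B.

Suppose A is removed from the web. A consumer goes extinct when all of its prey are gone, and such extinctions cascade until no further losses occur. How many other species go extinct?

Remove A.
Round 1: I (all prey gone), F (all prey gone) → extinct.
Round 2: B (all prey gone), D (all prey gone) → extinct.
Round 3: K (all prey gone), E (all prey gone) → extinct.
No further losses. Total secondary extinctions: 6.

6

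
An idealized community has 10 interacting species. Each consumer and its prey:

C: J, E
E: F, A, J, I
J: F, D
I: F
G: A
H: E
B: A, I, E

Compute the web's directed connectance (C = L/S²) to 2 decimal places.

C = 0.14

The web has S = 10 species and L = 14 feeding links.
C = L / S² = 14 / 100 = 0.1400 ≈ 0.14.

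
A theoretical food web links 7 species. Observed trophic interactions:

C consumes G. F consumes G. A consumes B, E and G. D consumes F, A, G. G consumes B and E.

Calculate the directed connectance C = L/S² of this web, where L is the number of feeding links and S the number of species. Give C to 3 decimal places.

The web has S = 7 species and L = 10 feeding links.
C = L / S² = 10 / 49 = 0.2041 ≈ 0.204.

C = 0.204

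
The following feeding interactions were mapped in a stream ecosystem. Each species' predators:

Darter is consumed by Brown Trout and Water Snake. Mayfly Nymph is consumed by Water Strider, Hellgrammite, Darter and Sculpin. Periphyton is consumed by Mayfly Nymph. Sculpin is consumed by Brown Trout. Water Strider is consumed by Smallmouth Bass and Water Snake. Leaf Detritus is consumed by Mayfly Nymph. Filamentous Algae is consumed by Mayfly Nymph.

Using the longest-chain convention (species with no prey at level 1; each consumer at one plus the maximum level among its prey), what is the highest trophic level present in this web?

4

Basal resources (level 1): Leaf Detritus, Periphyton, Filamentous Algae.
Leaf Detritus → Mayfly Nymph → Sculpin → Brown Trout gives Brown Trout level 4.
No species has a prey at level 4, so no species reaches level 5.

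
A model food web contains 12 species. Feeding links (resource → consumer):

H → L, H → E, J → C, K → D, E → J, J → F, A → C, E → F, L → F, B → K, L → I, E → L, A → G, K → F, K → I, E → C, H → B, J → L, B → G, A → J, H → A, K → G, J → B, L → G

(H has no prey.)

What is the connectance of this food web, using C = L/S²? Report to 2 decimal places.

The web has S = 12 species and L = 24 feeding links.
C = L / S² = 24 / 144 = 0.1667 ≈ 0.17.

C = 0.17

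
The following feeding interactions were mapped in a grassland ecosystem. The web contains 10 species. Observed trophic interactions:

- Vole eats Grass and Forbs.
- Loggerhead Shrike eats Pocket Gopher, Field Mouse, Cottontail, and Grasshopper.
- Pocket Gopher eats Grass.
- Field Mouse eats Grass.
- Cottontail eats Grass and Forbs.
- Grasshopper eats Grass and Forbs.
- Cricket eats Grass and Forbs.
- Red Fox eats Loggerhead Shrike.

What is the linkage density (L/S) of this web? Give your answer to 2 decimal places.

L/S = 1.50

There are L = 15 links among S = 10 species.
L/S = 15/10 = 1.5000 ≈ 1.50.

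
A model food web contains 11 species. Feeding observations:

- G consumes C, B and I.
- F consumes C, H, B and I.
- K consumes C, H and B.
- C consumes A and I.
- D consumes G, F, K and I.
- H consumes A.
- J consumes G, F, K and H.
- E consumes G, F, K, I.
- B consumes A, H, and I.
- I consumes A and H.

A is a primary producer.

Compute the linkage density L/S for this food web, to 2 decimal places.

There are L = 30 links among S = 11 species.
L/S = 30/11 = 2.7273 ≈ 2.73.

L/S = 2.73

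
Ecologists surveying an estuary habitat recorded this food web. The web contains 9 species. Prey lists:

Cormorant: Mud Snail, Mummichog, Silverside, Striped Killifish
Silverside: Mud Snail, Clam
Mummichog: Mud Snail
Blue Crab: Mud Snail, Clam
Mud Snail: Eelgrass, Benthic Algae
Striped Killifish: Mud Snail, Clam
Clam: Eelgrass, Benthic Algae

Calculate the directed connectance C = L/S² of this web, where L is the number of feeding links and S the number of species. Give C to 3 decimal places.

The web has S = 9 species and L = 15 feeding links.
C = L / S² = 15 / 81 = 0.1852 ≈ 0.185.

C = 0.185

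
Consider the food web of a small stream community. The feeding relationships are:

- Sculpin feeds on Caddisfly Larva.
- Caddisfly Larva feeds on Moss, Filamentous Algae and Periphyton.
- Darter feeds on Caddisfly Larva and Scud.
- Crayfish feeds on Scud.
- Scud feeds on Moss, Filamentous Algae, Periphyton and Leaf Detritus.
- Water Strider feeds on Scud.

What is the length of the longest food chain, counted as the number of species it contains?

One longest chain: Moss → Scud → Darter.
It has 3 species and 2 links.

3 species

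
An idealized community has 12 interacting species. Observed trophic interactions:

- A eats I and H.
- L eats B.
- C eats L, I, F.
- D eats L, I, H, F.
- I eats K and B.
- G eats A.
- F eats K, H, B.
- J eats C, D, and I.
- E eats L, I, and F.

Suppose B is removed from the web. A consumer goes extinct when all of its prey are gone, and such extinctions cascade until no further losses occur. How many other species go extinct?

Remove B.
Round 1: L (all prey gone) → extinct.
No further losses. Total secondary extinctions: 1.

1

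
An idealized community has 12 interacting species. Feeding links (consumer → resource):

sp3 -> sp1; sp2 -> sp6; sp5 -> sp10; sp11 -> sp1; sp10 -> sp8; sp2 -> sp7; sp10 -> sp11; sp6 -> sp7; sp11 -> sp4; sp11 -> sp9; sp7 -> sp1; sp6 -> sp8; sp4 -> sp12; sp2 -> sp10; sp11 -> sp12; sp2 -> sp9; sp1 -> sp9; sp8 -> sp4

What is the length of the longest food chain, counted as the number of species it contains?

5 species

One longest chain: sp12 → sp4 → sp8 → sp10 → sp5.
It has 5 species and 4 links.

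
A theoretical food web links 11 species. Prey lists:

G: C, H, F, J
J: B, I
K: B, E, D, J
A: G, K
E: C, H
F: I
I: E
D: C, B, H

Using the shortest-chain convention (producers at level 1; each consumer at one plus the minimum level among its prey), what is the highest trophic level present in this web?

Producers (level 1): C, B, H.
Following each consumer down to its lowest-level prey: C → E → I → F (levels 1 through 4).
All prey of F (I 3) are at level 3 or above, so F is at level 1 + 3 = 4.
Every consumer has at least one prey at level 3 or below, so none exceeds level 4.

4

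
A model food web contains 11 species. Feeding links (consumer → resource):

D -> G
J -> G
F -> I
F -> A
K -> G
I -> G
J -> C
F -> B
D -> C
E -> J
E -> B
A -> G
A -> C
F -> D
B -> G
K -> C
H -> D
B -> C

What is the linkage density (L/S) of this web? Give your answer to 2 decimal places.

There are L = 18 links among S = 11 species.
L/S = 18/11 = 1.6364 ≈ 1.64.

L/S = 1.64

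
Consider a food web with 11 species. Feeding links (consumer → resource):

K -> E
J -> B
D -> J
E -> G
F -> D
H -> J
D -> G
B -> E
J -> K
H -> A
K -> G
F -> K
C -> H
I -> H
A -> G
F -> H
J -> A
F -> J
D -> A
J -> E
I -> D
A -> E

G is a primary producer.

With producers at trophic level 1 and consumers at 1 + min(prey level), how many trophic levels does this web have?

Producers (level 1): G.
Following each consumer down to its lowest-level prey: G → A → H → C (levels 1 through 4).
All prey of C (H 3) are at level 3 or above, so C is at level 1 + 3 = 4.
Every consumer has at least one prey at level 3 or below, so none exceeds level 4.

4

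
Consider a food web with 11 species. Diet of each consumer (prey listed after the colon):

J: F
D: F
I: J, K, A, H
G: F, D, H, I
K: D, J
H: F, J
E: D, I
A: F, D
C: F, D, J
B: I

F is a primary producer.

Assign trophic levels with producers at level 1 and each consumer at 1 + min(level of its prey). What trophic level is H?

F is a producer → level 1.
H eats F → level 2.

Trophic level 2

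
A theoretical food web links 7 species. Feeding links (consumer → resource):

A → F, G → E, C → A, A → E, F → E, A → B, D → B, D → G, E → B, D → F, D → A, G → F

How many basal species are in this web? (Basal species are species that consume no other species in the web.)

Basal species (no prey listed): B.
Count: 1.

1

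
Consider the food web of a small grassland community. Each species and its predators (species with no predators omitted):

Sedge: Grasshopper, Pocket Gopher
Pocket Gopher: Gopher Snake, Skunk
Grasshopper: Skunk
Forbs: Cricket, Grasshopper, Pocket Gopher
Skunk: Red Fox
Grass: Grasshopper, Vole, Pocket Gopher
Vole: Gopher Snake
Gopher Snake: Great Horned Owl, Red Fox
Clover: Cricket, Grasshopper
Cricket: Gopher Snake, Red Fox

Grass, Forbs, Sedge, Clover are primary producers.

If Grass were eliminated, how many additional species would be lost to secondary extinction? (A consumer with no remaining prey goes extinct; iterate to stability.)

Remove Grass.
Round 1: Vole (all prey gone) → extinct.
No further losses. Total secondary extinctions: 1.

1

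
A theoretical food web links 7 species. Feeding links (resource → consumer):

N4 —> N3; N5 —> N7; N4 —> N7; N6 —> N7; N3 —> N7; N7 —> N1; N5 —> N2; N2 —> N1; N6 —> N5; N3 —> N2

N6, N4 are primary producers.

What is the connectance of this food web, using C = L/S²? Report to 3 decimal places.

C = 0.204

The web has S = 7 species and L = 10 feeding links.
C = L / S² = 10 / 49 = 0.2041 ≈ 0.204.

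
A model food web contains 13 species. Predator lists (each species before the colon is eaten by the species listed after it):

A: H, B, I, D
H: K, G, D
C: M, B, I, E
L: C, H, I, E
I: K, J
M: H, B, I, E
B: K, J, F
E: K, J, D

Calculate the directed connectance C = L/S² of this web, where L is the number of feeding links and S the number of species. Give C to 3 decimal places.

The web has S = 13 species and L = 27 feeding links.
C = L / S² = 27 / 169 = 0.1598 ≈ 0.160.

C = 0.160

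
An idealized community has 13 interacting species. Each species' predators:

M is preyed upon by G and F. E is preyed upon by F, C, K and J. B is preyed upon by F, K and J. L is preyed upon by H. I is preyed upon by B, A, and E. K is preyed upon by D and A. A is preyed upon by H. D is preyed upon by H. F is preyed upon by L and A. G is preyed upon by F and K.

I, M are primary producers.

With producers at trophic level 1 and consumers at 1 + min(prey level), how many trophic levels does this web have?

4

Producers (level 1): I, M.
Following each consumer down to its lowest-level prey: I → E → K → D (levels 1 through 4).
All prey of D (K 3) are at level 3 or above, so D is at level 1 + 3 = 4.
Every consumer has at least one prey at level 3 or below, so none exceeds level 4.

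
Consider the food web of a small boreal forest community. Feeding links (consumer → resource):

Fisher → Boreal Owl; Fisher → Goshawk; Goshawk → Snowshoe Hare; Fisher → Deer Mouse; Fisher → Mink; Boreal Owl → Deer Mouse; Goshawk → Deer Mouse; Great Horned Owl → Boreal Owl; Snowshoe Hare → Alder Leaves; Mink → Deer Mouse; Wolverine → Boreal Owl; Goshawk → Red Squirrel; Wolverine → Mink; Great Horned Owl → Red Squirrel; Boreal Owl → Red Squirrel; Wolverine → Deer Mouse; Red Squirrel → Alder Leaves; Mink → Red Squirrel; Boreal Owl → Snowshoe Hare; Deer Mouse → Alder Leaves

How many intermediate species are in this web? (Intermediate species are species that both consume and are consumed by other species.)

Intermediate species (has both prey and predators): Snowshoe Hare, Red Squirrel, Deer Mouse, Boreal Owl, Mink, Goshawk.
Count: 6.

6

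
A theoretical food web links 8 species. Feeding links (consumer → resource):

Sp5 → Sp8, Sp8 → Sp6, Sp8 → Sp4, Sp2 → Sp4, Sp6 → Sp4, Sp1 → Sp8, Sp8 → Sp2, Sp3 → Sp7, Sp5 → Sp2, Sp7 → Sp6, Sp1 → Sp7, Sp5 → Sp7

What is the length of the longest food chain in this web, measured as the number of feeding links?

3 links

One longest chain: Sp4 → Sp6 → Sp8 → Sp1.
It has 4 species and 3 links.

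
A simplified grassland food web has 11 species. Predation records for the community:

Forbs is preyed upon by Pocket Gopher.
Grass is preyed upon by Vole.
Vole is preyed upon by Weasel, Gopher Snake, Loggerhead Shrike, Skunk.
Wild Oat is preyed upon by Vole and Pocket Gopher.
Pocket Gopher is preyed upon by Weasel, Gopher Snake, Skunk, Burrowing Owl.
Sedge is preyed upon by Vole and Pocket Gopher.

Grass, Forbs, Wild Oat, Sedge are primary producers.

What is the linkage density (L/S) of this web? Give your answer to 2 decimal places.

There are L = 14 links among S = 11 species.
L/S = 14/11 = 1.2727 ≈ 1.27.

L/S = 1.27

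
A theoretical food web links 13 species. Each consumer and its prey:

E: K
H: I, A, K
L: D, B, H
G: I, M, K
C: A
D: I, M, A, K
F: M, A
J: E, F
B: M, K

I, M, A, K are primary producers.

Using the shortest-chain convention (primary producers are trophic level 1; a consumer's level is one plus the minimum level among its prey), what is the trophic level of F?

Trophic level 2

M is a producer → level 1.
F eats M → level 2.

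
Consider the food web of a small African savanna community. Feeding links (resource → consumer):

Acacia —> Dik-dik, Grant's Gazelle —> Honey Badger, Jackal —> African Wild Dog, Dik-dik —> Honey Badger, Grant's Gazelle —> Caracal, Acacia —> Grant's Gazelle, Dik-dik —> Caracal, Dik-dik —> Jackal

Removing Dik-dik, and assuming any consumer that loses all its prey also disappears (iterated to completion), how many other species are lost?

Remove Dik-dik.
Round 1: Jackal (all prey gone) → extinct.
Round 2: African Wild Dog (all prey gone) → extinct.
No further losses. Total secondary extinctions: 2.

2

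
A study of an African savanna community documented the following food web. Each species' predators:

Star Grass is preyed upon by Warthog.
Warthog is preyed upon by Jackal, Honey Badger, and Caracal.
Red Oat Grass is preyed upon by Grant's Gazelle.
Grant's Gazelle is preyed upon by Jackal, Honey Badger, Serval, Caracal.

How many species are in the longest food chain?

3 species

One longest chain: Red Oat Grass → Grant's Gazelle → Serval.
It has 3 species and 2 links.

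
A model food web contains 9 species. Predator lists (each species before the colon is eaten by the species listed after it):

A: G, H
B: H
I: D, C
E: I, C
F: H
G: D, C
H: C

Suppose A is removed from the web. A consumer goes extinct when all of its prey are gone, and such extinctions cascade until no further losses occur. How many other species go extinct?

Remove A.
Round 1: G (all prey gone) → extinct.
No further losses. Total secondary extinctions: 1.

1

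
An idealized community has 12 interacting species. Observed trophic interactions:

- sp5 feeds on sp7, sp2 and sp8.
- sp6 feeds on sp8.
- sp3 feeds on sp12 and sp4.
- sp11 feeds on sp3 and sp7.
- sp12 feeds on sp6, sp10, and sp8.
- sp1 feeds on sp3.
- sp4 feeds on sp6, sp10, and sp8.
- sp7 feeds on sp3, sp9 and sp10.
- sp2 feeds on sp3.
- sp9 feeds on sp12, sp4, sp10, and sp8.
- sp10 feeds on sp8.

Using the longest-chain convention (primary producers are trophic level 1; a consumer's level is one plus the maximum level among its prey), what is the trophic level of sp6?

Trophic level 2

sp8 is a producer → level 1.
sp6 eats sp8 → level 2.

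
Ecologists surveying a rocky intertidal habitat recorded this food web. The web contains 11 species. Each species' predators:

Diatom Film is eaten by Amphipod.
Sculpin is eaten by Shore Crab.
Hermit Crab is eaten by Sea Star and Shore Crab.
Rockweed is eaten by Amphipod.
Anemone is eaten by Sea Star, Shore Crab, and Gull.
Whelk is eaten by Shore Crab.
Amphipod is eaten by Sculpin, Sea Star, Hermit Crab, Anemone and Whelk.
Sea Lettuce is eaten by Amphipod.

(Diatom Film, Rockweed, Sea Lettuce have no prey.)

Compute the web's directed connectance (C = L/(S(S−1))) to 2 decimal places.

The web has S = 11 species and L = 15 feeding links.
C = L / (S(S−1)) = 15 / 110 = 0.1364 ≈ 0.14.

C = 0.14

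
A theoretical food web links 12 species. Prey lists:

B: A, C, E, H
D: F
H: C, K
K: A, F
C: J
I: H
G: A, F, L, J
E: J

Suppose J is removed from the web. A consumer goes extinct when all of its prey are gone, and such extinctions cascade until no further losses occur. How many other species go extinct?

2

Remove J.
Round 1: C (all prey gone), E (all prey gone) → extinct.
No further losses. Total secondary extinctions: 2.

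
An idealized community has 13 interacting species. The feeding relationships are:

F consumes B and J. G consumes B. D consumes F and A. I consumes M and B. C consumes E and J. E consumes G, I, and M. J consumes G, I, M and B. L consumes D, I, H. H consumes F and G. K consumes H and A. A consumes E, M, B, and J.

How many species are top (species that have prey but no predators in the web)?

3

Top species (has prey, but nothing eats it): C, K, L.
Count: 3.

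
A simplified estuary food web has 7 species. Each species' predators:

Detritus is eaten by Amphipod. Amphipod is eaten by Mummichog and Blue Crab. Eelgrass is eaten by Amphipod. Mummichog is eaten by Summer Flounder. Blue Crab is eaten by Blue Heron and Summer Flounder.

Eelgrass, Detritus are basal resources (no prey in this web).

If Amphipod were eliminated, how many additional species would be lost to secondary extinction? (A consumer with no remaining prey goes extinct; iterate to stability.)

4

Remove Amphipod.
Round 1: Blue Crab (all prey gone), Mummichog (all prey gone) → extinct.
Round 2: Summer Flounder (all prey gone), Blue Heron (all prey gone) → extinct.
No further losses. Total secondary extinctions: 4.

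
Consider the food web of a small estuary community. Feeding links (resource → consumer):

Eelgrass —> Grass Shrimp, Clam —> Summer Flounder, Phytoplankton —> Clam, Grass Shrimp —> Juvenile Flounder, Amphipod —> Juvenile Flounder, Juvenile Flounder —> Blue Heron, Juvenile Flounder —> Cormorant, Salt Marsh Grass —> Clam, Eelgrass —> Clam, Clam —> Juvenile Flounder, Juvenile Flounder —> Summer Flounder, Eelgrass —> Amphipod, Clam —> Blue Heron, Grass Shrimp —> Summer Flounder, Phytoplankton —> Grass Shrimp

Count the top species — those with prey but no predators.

Top species (has prey, but nothing eats it): Cormorant, Blue Heron, Summer Flounder.
Count: 3.

3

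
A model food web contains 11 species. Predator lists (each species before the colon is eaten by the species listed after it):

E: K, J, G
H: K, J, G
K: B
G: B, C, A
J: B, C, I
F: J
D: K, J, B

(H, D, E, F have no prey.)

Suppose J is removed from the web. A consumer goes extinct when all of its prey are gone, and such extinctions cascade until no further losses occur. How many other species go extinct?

1

Remove J.
Round 1: I (all prey gone) → extinct.
No further losses. Total secondary extinctions: 1.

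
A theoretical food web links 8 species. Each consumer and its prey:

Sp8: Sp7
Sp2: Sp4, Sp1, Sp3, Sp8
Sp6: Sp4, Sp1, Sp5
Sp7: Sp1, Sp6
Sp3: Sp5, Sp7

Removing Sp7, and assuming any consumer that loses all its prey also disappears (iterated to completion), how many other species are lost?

Remove Sp7.
Round 1: Sp8 (all prey gone) → extinct.
No further losses. Total secondary extinctions: 1.

1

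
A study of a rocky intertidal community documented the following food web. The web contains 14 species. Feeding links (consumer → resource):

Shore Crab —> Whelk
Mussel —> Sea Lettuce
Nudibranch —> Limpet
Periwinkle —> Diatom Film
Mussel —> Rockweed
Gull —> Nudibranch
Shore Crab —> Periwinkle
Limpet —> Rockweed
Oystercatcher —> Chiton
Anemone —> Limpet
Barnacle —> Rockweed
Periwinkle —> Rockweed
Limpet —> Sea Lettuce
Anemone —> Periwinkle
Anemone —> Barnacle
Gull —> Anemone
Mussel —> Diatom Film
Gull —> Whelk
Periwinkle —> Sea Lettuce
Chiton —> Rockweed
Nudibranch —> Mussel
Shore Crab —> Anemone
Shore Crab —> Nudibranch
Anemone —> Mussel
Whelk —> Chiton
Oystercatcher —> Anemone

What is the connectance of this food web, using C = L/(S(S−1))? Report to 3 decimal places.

The web has S = 14 species and L = 26 feeding links.
C = L / (S(S−1)) = 26 / 182 = 0.1429 ≈ 0.143.

C = 0.143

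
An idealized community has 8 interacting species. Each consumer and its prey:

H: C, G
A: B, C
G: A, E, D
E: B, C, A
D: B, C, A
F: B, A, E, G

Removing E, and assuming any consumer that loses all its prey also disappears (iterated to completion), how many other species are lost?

0

Remove E.
Every predator of it retains at least one other prey: G still has A, D; F still has B, A, G.
No consumer loses all prey, so no secondary extinctions occur.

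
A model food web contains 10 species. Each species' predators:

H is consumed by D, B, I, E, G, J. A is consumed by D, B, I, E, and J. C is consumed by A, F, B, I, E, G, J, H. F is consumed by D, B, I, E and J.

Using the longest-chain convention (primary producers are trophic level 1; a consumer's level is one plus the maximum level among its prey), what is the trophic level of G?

C is a producer → level 1.
H eats C → level 2.
G eats H (level 2); other prey at levels: C 1 → level 3.

Trophic level 3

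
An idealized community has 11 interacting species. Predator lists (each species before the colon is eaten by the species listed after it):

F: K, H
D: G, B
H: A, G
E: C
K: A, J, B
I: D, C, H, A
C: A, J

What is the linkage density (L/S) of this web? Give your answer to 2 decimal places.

L/S = 1.45

There are L = 16 links among S = 11 species.
L/S = 16/11 = 1.4545 ≈ 1.45.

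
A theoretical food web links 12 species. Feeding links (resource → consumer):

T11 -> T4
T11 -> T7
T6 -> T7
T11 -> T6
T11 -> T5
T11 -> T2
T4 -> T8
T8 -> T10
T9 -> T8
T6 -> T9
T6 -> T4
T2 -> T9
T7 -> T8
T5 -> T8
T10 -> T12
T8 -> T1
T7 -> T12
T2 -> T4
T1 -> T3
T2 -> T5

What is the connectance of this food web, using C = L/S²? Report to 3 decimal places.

The web has S = 12 species and L = 20 feeding links.
C = L / S² = 20 / 144 = 0.1389 ≈ 0.139.

C = 0.139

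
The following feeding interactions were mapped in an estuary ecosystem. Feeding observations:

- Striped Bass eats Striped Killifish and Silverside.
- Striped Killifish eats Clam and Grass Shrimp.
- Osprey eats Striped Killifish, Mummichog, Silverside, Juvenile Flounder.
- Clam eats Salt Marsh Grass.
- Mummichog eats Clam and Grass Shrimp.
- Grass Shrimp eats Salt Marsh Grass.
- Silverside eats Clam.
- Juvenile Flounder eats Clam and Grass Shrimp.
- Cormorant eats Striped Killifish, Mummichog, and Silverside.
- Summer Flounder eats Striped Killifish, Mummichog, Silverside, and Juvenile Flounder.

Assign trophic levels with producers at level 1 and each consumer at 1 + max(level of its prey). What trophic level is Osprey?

Trophic level 4

Salt Marsh Grass is a producer → level 1.
Clam eats Salt Marsh Grass → level 2.
Juvenile Flounder eats Clam (level 2); other prey at levels: Grass Shrimp 2 → level 3.
Osprey eats Juvenile Flounder (level 3); other prey at levels: Silverside 3, Striped Killifish 3, Mummichog 3 → level 4.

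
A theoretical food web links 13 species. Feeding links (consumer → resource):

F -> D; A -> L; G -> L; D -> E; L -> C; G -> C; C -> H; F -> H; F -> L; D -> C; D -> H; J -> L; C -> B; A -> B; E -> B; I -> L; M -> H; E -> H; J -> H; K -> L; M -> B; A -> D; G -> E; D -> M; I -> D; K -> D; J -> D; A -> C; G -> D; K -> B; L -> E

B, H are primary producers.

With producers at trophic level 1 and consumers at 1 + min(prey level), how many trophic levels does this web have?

3

Producers (level 1): B, H.
Following each consumer down to its lowest-level prey: H → D → I (levels 1 through 3).
All prey of I (D 2, L 3) are at level 2 or above, so I is at level 1 + 2 = 3.
Every consumer has at least one prey at level 2 or below, so none exceeds level 3.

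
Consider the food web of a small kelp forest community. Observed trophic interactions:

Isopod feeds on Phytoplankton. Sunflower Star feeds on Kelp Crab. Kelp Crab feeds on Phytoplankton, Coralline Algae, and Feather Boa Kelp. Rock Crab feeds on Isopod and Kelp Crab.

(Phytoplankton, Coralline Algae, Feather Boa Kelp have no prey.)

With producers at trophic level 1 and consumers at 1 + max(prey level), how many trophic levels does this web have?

Producers (level 1): Phytoplankton, Coralline Algae, Feather Boa Kelp.
Phytoplankton → Kelp Crab → Sunflower Star gives Sunflower Star level 3.
No species has a prey at level 3, so no species reaches level 4.

3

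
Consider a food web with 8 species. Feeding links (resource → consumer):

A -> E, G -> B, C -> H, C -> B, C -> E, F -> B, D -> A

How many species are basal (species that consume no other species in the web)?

4

Basal species (no prey listed): D, C, F, G.
Count: 4.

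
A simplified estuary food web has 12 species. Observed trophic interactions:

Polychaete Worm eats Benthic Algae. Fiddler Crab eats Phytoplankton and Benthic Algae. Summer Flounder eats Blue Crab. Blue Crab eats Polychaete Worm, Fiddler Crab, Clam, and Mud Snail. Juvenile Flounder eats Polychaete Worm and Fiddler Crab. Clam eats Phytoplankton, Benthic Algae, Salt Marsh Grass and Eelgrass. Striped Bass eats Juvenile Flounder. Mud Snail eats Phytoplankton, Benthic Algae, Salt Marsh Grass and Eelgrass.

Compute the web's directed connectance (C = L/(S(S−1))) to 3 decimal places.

The web has S = 12 species and L = 19 feeding links.
C = L / (S(S−1)) = 19 / 132 = 0.1439 ≈ 0.144.

C = 0.144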